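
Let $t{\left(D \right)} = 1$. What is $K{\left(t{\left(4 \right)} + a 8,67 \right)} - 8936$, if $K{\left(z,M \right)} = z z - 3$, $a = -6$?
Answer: $-6730$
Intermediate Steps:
$K{\left(z,M \right)} = -3 + z^{2}$ ($K{\left(z,M \right)} = z^{2} - 3 = -3 + z^{2}$)
$K{\left(t{\left(4 \right)} + a 8,67 \right)} - 8936 = \left(-3 + \left(1 - 48\right)^{2}\right) - 8936 = \left(-3 + \left(-47\right)^{2}\right) - 8936 = \left(-3 + 2209\right) - 8936 = 2206 - 8936 = -6730$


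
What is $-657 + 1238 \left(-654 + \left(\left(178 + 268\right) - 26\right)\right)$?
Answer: $-290349$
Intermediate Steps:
$-657 + 1238 \left(-654 + \left(\left(178 + 268\right) - 26\right)\right) = -657 + 1238 \left(-654 + \left(446 - 26\right)\right) = -657 + 1238 \left(-654 + 420\right) = -657 + 1238 \left(-234\right) = -657 - 289692 = -290349$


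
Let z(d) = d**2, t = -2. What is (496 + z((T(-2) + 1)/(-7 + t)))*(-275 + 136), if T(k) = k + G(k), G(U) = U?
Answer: -620635/9 ≈ -68960.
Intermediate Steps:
T(k) = 2*k (T(k) = k + k = 2*k)
(496 + z((T(-2) + 1)/(-7 + t)))*(-275 + 136) = (496 + ((2*(-2) + 1)/(-7 - 2))**2)*(-275 + 136) = (496 + ((-4 + 1)/(-9))**2)*(-139) = (496 + (-3*(-1/9))**2)*(-139) = (496 + (1/3)**2)*(-139) = (496 + 1/9)*(-139) = (4465/9)*(-139) = -620635/9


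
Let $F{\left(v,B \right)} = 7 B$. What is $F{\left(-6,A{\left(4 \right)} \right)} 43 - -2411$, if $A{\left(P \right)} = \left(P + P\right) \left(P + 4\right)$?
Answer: $21675$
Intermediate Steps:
$A{\left(P \right)} = 2 P \left(4 + P\right)$
$F{\left(-6,A{\left(4 \right)} \right)} 43 - -2411 = 7 \cdot 2 \cdot 4 \left(4 + 4\right) 43 - -2411 = 7 \cdot 2 \cdot 4 \cdot 8 \cdot 43 + 2411 = 7 \cdot 64 \cdot 43 + 2411 = 448 \cdot 43 + 2411 = 19264 + 2411 = 21675$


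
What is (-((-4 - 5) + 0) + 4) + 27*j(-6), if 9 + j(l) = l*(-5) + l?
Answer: 418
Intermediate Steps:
j(l) = -9 - 4*l (j(l) = -9 + (l*(-5) + l) = -9 + (-5*l + l) = -9 - 4*l)
(-((-4 - 5) + 0) + 4) + 27*j(-6) = (-((-4 - 5) + 0) + 4) + 27*(-9 - 4*(-6)) = (-(-9 + 0) + 4) + 27*(-9 + 24) = (-1*(-9) + 4) + 27*15 = (9 + 4) + 405 = 13 + 405 = 418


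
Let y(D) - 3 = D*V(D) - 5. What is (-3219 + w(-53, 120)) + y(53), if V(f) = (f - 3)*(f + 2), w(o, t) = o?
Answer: 142476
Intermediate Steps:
V(f) = (-3 + f)*(2 + f)
y(D) = -2 + D*(-6 + D² - D) (y(D) = 3 + (D*(-6 + D² - D) - 5) = 3 + (-5 + D*(-6 + D² - D)) = -2 + D*(-6 + D² - D))
(-3219 + w(-53, 120)) + y(53) = (-3219 - 53) + (-2 - 1*53*(6 + 53 - 1*53²)) = -3272 + (-2 - 1*53*(6 + 53 - 1*2809)) = -3272 + (-2 - 1*53*(6 + 53 - 2809)) = -3272 + (-2 - 1*53*(-2750)) = -3272 + (-2 + 145750) = -3272 + 145748 = 142476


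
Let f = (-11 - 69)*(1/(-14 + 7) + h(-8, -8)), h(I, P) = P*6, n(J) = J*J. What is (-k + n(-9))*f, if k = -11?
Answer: 2480320/7 ≈ 3.5433e+5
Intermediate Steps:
n(J) = J**2
h(I, P) = 6*P
f = 26960/7 (f = (-11 - 69)*(1/(-14 + 7) + 6*(-8)) = -80*(1/(-7) - 48) = -80*(-1/7 - 48) = -80*(-337/7) = 26960/7 ≈ 3851.4)
(-k + n(-9))*f = (-1*(-11) + (-9)**2)*(26960/7) = (11 + 81)*(26960/7) = 92*(26960/7) = 2480320/7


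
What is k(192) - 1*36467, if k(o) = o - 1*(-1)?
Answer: -36274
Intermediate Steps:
k(o) = 1 + o (k(o) = o + 1 = 1 + o)
k(192) - 1*36467 = (1 + 192) - 1*36467 = 193 - 36467 = -36274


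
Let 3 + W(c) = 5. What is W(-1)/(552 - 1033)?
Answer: -2/481 ≈ -0.0041580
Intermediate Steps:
W(c) = 2 (W(c) = -3 + 5 = 2)
W(-1)/(552 - 1033) = 2/(552 - 1033) = 2/(-481) = -1/481*2 = -2/481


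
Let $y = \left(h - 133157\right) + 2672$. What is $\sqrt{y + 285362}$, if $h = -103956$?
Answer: $\sqrt{50921} \approx 225.66$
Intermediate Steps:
$y = -234441$ ($y = \left(-103956 - 133157\right) + 2672 = -237113 + 2672 = -234441$)
$\sqrt{y + 285362} = \sqrt{-234441 + 285362} = \sqrt{50921}$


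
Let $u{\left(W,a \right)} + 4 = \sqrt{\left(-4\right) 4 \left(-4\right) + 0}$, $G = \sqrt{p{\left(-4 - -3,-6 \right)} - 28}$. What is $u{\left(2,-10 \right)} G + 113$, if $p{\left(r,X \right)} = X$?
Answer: $113 + 4 i \sqrt{34} \approx 113.0 + 23.324 i$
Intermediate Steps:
$G = i \sqrt{34}$ ($G = \sqrt{-6 - 28} = \sqrt{-34} = i \sqrt{34} \approx 5.8309 i$)
$u{\left(W,a \right)} = 4$ ($u{\left(W,a \right)} = -4 + \sqrt{\left(-4\right) 4 \left(-4\right) + 0} = -4 + \sqrt{\left(-16\right) \left(-4\right) + 0} = -4 + \sqrt{64 + 0} = -4 + \sqrt{64} = -4 + 8 = 4$)
$u{\left(2,-10 \right)} G + 113 = 4 i \sqrt{34} + 113 = 113 + 4 i \sqrt{34}$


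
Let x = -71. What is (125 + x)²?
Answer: 2916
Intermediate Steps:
(125 + x)² = (125 - 71)² = 54² = 2916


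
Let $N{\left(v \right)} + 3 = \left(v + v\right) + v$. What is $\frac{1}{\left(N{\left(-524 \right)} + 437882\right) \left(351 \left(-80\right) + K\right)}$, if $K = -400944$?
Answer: $- \frac{1}{187186174368} \approx -5.3423 \cdot 10^{-12}$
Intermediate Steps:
$N{\left(v \right)} = -3 + 3 v$ ($N{\left(v \right)} = -3 + \left(\left(v + v\right) + v\right) = -3 + \left(2 v + v\right) = -3 + 3 v$)
$\frac{1}{\left(N{\left(-524 \right)} + 437882\right) \left(351 \left(-80\right) + K\right)} = \frac{1}{\left(\left(-3 + 3 \left(-524\right)\right) + 437882\right) \left(351 \left(-80\right) - 400944\right)} = \frac{1}{\left(\left(-3 - 1572\right) + 437882\right) \left(-28080 - 400944\right)} = \frac{1}{\left(-1575 + 437882\right) \left(-429024\right)} = \frac{1}{436307 \left(-429024\right)} = \frac{1}{-187186174368} = - \frac{1}{187186174368}$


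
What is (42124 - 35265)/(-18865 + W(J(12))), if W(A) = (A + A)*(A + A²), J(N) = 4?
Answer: -6859/18705 ≈ -0.36669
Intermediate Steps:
W(A) = 2*A*(A + A²) (W(A) = (2*A)*(A + A²) = 2*A*(A + A²))
(42124 - 35265)/(-18865 + W(J(12))) = (42124 - 35265)/(-18865 + 2*4²*(1 + 4)) = 6859/(-18865 + 2*16*5) = 6859/(-18865 + 160) = 6859/(-18705) = 6859*(-1/18705) = -6859/18705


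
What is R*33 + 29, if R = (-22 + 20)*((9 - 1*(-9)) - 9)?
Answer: -565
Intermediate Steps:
R = -18 (R = -2*((9 + 9) - 9) = -2*(18 - 9) = -2*9 = -18)
R*33 + 29 = -18*33 + 29 = -594 + 29 = -565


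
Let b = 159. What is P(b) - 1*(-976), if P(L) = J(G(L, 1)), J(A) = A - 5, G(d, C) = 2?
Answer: 973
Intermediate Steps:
J(A) = -5 + A
P(L) = -3 (P(L) = -5 + 2 = -3)
P(b) - 1*(-976) = -3 - 1*(-976) = -3 + 976 = 973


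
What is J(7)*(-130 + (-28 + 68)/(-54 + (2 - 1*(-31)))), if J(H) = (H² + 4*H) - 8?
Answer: -63710/7 ≈ -9101.4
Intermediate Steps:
J(H) = -8 + H² + 4*H
J(7)*(-130 + (-28 + 68)/(-54 + (2 - 1*(-31)))) = (-8 + 7² + 4*7)*(-130 + (-28 + 68)/(-54 + (2 - 1*(-31)))) = (-8 + 49 + 28)*(-130 + 40/(-54 + (2 + 31))) = 69*(-130 + 40/(-54 + 33)) = 69*(-130 + 40/(-21)) = 69*(-130 + 40*(-1/21)) = 69*(-130 - 40/21) = 69*(-2770/21) = -63710/7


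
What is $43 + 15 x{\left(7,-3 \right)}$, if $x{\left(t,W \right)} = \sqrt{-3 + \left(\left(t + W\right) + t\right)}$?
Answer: $43 + 30 \sqrt{2} \approx 85.426$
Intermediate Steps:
$x{\left(t,W \right)} = \sqrt{-3 + W + 2 t}$ ($x{\left(t,W \right)} = \sqrt{-3 + \left(\left(W + t\right) + t\right)} = \sqrt{-3 + \left(W + 2 t\right)} = \sqrt{-3 + W + 2 t}$)
$43 + 15 x{\left(7,-3 \right)} = 43 + 15 \sqrt{-3 - 3 + 2 \cdot 7} = 43 + 15 \sqrt{-3 - 3 + 14} = 43 + 15 \sqrt{8} = 43 + 15 \cdot 2 \sqrt{2} = 43 + 30 \sqrt{2}$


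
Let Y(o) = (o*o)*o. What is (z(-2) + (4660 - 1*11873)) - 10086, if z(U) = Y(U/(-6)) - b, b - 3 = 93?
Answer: -469664/27 ≈ -17395.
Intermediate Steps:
b = 96 (b = 3 + 93 = 96)
Y(o) = o³ (Y(o) = o²*o = o³)
z(U) = -96 - U³/216 (z(U) = (U/(-6))³ - 1*96 = (U*(-⅙))³ - 96 = (-U/6)³ - 96 = -U³/216 - 96 = -96 - U³/216)
(z(-2) + (4660 - 1*11873)) - 10086 = ((-96 - 1/216*(-2)³) + (4660 - 1*11873)) - 10086 = ((-96 - 1/216*(-8)) + (4660 - 11873)) - 10086 = ((-96 + 1/27) - 7213) - 10086 = (-2591/27 - 7213) - 10086 = -197342/27 - 10086 = -469664/27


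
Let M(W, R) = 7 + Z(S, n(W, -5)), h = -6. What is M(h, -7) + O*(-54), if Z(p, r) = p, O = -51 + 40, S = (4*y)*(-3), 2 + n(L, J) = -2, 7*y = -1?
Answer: 4219/7 ≈ 602.71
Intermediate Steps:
y = -1/7 (y = (1/7)*(-1) = -1/7 ≈ -0.14286)
n(L, J) = -4 (n(L, J) = -2 - 2 = -4)
S = 12/7 (S = (4*(-1/7))*(-3) = -4/7*(-3) = 12/7 ≈ 1.7143)
O = -11
M(W, R) = 61/7 (M(W, R) = 7 + 12/7 = 61/7)
M(h, -7) + O*(-54) = 61/7 - 11*(-54) = 61/7 + 594 = 4219/7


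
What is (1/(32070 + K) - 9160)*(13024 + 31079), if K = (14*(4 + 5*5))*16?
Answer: -15580026845577/38566 ≈ -4.0398e+8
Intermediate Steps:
K = 6496 (K = (14*(4 + 25))*16 = (14*29)*16 = 406*16 = 6496)
(1/(32070 + K) - 9160)*(13024 + 31079) = (1/(32070 + 6496) - 9160)*(13024 + 31079) = (1/38566 - 9160)*44103 = -353264559/38566*44103 = -15580026845577/38566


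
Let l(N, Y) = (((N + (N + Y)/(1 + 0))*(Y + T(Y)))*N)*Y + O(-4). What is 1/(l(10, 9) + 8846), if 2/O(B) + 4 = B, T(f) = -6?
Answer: 4/66703 ≈ 5.9967e-5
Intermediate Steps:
O(B) = 2/(-4 + B)
l(N, Y) = -¼ + N*Y*(-6 + Y)*(Y + 2*N) (l(N, Y) = (((N + (N + Y)/(1 + 0))*(Y - 6))*N)*Y + 2/(-4 - 4) = (((N + (N + Y)/1)*(-6 + Y))*N)*Y + 2/(-8) = (((N + (N + Y)*1)*(-6 + Y))*N)*Y + 2*(-⅛) = (((N + (N + Y))*(-6 + Y))*N)*Y - ¼ = (((Y + 2*N)*(-6 + Y))*N)*Y - ¼ = (((-6 + Y)*(Y + 2*N))*N)*Y - ¼ = (N*(-6 + Y)*(Y + 2*N))*Y - ¼ = N*Y*(-6 + Y)*(Y + 2*N) - ¼ = -¼ + N*Y*(-6 + Y)*(Y + 2*N))
1/(l(10, 9) + 8846) = 1/((-¼ + 10*9³ - 12*9*10² - 6*10*9² + 2*10²*9²) + 8846) = 1/((-¼ + 10*729 - 12*9*100 - 6*10*81 + 2*100*81) + 8846) = 1/((-¼ + 7290 - 10800 - 4860 + 16200) + 8846) = 1/(31319/4 + 8846) = 1/(66703/4) = 4/66703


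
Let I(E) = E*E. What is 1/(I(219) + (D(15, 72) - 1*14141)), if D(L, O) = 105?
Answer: 1/33925 ≈ 2.9477e-5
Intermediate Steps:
I(E) = E**2
1/(I(219) + (D(15, 72) - 1*14141)) = 1/(219**2 + (105 - 1*14141)) = 1/(47961 + (105 - 14141)) = 1/(47961 - 14036) = 1/33925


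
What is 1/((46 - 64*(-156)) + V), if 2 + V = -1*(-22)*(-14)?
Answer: 1/9720 ≈ 0.00010288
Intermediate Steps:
V = -310 (V = -2 - 1*(-22)*(-14) = -2 + 22*(-14) = -2 - 308 = -310)
1/((46 - 64*(-156)) + V) = 1/((46 - 64*(-156)) - 310) = 1/((46 + 9984) - 310) = 1/(10030 - 310) = 1/9720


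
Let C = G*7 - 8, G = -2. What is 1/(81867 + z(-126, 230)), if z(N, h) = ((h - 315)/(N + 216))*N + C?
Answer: 1/81964 ≈ 1.2200e-5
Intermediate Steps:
C = -22 (C = -2*7 - 8 = -14 - 8 = -22)
z(N, h) = -22 + N*(-315 + h)/(216 + N) (z(N, h) = ((h - 315)/(N + 216))*N - 22 = ((-315 + h)/(216 + N))*N - 22 = N*(-315 + h)/(216 + N) - 22 = -22 + N*(-315 + h)/(216 + N))
1/(81867 + z(-126, 230)) = 1/(81867 + (-4752 - 337*(-126) - 126*230)/(216 - 126)) = 1/(81867 + (-4752 + 42462 - 28980)/90) = 1/(81867 + (1/90)*8730) = 1/(81867 + 97) = 1/81964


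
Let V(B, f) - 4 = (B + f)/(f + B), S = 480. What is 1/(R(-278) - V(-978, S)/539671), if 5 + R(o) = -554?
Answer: -539671/301676094 ≈ -0.0017889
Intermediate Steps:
V(B, f) = 5 (V(B, f) = 4 + (B + f)/(f + B) = 4 + (B + f)/(B + f) = 4 + 1 = 5)
R(o) = -559 (R(o) = -5 - 554 = -559)
1/(R(-278) - V(-978, S)/539671) = 1/(-559 - 5/539671) = 1/(-301676094/539671) = -539671/301676094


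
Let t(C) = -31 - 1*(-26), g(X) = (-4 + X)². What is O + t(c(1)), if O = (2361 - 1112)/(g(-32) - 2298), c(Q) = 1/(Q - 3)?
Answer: -6259/1002 ≈ -6.2465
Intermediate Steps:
c(Q) = 1/(-3 + Q)
O = -1249/1002 (O = (2361 - 1112)/((-4 - 32)² - 2298) = 1249/((-36)² - 2298) = 1249/(1296 - 2298) = 1249/(-1002) = 1249*(-1/1002) = -1249/1002 ≈ -1.2465)
t(C) = -5 (t(C) = -31 + 26 = -5)
O + t(c(1)) = -1249/1002 - 5 = -6259/1002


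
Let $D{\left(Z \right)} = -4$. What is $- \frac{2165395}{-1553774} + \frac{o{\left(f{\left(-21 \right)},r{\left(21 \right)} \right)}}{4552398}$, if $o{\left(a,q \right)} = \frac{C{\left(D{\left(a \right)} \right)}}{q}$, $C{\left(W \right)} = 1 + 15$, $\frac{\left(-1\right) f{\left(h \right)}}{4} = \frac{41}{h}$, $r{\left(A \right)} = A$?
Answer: $\frac{103506281035897}{74270675325546} \approx 1.3936$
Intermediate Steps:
$f{\left(h \right)} = - \frac{164}{h}$ ($f{\left(h \right)} = - 4 \frac{41}{h} = - \frac{164}{h}$)
$C{\left(W \right)} = 16$
$o{\left(a,q \right)} = \frac{16}{q}$
$- \frac{2165395}{-1553774} + \frac{o{\left(f{\left(-21 \right)},r{\left(21 \right)} \right)}}{4552398} = - \frac{2165395}{-1553774} + \frac{16 \cdot \frac{1}{21}}{4552398} = \left(-2165395\right) \left(- \frac{1}{1553774}\right) + 16 \cdot \frac{1}{21} \cdot \frac{1}{4552398} = \frac{2165395}{1553774} + \frac{16}{21} \cdot \frac{1}{4552398} = \frac{2165395}{1553774} + \frac{8}{47800179} = \frac{103506281035897}{74270675325546}$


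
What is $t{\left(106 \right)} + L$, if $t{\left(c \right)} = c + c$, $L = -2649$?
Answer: $-2437$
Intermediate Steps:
$t{\left(c \right)} = 2 c$
$t{\left(106 \right)} + L = 2 \cdot 106 - 2649 = 212 - 2649 = -2437$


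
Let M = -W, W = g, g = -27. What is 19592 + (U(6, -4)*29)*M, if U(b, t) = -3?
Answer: 17243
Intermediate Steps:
W = -27
M = 27 (M = -1*(-27) = 27)
19592 + (U(6, -4)*29)*M = 19592 - 3*29*27 = 19592 - 87*27 = 19592 - 2349 = 17243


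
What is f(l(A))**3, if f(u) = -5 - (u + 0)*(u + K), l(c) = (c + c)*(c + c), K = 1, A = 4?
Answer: -72251192125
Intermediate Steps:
l(c) = 4*c**2 (l(c) = (2*c)*(2*c) = 4*c**2)
f(u) = -5 - u*(1 + u) (f(u) = -5 - (u + 0)*(u + 1) = -5 - u*(1 + u))
f(l(A))**3 = (-5 - 4*4**2 - (4*4**2)**2)**3 = (-5 - 4*16 - (4*16)**2)**3 = (-5 - 1*64 - 1*64**2)**3 = (-5 - 64 - 1*4096)**3 = (-5 - 64 - 4096)**3 = (-4165)**3 = -72251192125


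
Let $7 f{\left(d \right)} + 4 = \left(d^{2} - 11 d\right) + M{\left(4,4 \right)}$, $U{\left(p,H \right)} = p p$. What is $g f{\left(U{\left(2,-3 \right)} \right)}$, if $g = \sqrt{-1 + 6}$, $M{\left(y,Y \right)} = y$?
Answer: $- 4 \sqrt{5} \approx -8.9443$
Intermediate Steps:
$U{\left(p,H \right)} = p^{2}$
$f{\left(d \right)} = - \frac{11 d}{7} + \frac{d^{2}}{7}$ ($f{\left(d \right)} = - \frac{4}{7} + \frac{\left(d^{2} - 11 d\right) + 4}{7} = - \frac{4}{7} + \frac{4 + d^{2} - 11 d}{7} = - \frac{4}{7} + \left(\frac{4}{7} - \frac{11 d}{7} + \frac{d^{2}}{7}\right) = - \frac{11 d}{7} + \frac{d^{2}}{7}$)
$g = \sqrt{5} \approx 2.2361$
$g f{\left(U{\left(2,-3 \right)} \right)} = \sqrt{5} \frac{2^{2} \left(-11 + 2^{2}\right)}{7} = \sqrt{5} \cdot \frac{1}{7} \cdot 4 \left(-11 + 4\right) = \sqrt{5} \cdot \frac{1}{7} \cdot 4 \left(-7\right) = \sqrt{5} \left(-4\right) = - 4 \sqrt{5}$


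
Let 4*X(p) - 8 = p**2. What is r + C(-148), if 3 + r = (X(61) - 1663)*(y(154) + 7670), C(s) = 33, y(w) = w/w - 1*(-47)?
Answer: -11279797/2 ≈ -5.6399e+6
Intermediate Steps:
X(p) = 2 + p**2/4
y(w) = 48 (y(w) = 1 + 47 = 48)
r = -11279863/2 (r = -3 + ((2 + (1/4)*61**2) - 1663)*(48 + 7670) = -3 + ((2 + (1/4)*3721) - 1663)*7718 = -3 + ((2 + 3721/4) - 1663)*7718 = -3 + (3729/4 - 1663)*7718 = -3 - 2923/4*7718 = -3 - 11279857/2 = -11279863/2 ≈ -5.6399e+6)
r + C(-148) = -11279863/2 + 33 = -11279797/2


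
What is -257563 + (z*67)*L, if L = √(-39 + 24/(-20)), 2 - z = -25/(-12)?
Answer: -257563 - 67*I*√1005/60 ≈ -2.5756e+5 - 35.4*I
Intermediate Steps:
z = -1/12 (z = 2 - (-25)/(-12) = 2 - (-25)*(-1)/12 = 2 - 1*25/12 = 2 - 25/12 = -1/12 ≈ -0.083333)
L = I*√1005/5 (L = √(-39 + 24*(-1/20)) = √(-39 - 6/5) = √(-201/5) = I*√1005/5 ≈ 6.3403*I)
-257563 + (z*67)*L = -257563 + (-1/12*67)*(I*√1005/5) = -257563 - 67*I*√1005/60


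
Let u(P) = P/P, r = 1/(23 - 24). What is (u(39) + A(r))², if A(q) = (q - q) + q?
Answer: 0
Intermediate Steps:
r = -1 (r = 1/(-1) = -1)
u(P) = 1
A(q) = q (A(q) = 0 + q = q)
(u(39) + A(r))² = (1 - 1)² = 0² = 0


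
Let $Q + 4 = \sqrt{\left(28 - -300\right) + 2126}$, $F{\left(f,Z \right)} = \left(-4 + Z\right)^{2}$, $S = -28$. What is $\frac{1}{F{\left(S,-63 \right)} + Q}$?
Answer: $\frac{1495}{6704257} - \frac{\sqrt{2454}}{20112771} \approx 0.00022053$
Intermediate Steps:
$Q = -4 + \sqrt{2454}$ ($Q = -4 + \sqrt{\left(28 - -300\right) + 2126} = -4 + \sqrt{\left(28 + 300\right) + 2126} = -4 + \sqrt{328 + 2126} = -4 + \sqrt{2454} \approx 45.538$)
$\frac{1}{F{\left(S,-63 \right)} + Q} = \frac{1}{\left(-4 - 63\right)^{2} - \left(4 - \sqrt{2454}\right)} = \frac{1}{\left(-67\right)^{2} - \left(4 - \sqrt{2454}\right)} = \frac{1}{4489 - \left(4 - \sqrt{2454}\right)} = \frac{1}{4485 + \sqrt{2454}}$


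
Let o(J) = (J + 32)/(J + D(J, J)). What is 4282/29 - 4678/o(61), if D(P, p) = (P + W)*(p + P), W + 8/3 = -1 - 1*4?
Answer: -2671753708/8091 ≈ -3.3021e+5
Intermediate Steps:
W = -23/3 (W = -8/3 + (-1 - 1*4) = -8/3 + (-1 - 4) = -8/3 - 5 = -23/3 ≈ -7.6667)
D(P, p) = (-23/3 + P)*(P + p) (D(P, p) = (P - 23/3)*(p + P) = (-23/3 + P)*(P + p))
o(J) = (32 + J)/(2*J² - 43*J/3) (o(J) = (J + 32)/(J + (J² - 23*J/3 - 23*J/3 + J*J)) = (32 + J)/(J + (J² - 23*J/3 - 23*J/3 + J²)) = (32 + J)/(J + (2*J² - 46*J/3)) = (32 + J)/(2*J² - 43*J/3))
4282/29 - 4678/o(61) = 4282/29 - 4678*61*(-43 + 6*61)/(3*(32 + 61)) = 4282*(1/29) - 4678/(3*(1/61)*93/(-43 + 366)) = 4282/29 - 4678/(3*(1/61)*93/323) = 4282/29 - 4678/(3*(1/61)*(1/323)*93) = 4282/29 - 4678/279/19703 = 4282/29 - 4678*19703/279 = 4282/29 - 92170634/279 = -2671753708/8091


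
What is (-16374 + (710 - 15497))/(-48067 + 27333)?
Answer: 31161/20734 ≈ 1.5029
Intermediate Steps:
(-16374 + (710 - 15497))/(-48067 + 27333) = (-16374 - 14787)/(-20734) = -31161*(-1/20734) = 31161/20734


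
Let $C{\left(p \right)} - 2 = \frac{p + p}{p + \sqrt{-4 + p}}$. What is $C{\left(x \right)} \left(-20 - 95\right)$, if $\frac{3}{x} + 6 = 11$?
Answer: $\frac{230 \left(- \sqrt{85} + 6 i\right)}{\sqrt{85} - 3 i} \approx -252.02 + 67.675 i$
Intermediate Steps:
$x = \frac{3}{5}$ ($x = \frac{3}{-6 + 11} = \frac{3}{5} \approx 0.6$)
$C{\left(p \right)} = 2 + \frac{2 p}{p + \sqrt{-4 + p}}$ ($C{\left(p \right)} = 2 + \frac{p + p}{p + \sqrt{-4 + p}} = 2 + \frac{2 p}{p + \sqrt{-4 + p}}$)
$C{\left(x \right)} \left(-20 - 95\right) = \frac{2 \left(\sqrt{-4 + \frac{3}{5}} + 2 \cdot \frac{3}{5}\right)}{\frac{3}{5} + \sqrt{-4 + \frac{3}{5}}} \left(-20 - 95\right) = \frac{2 \left(\sqrt{- \frac{17}{5}} + \frac{6}{5}\right)}{\frac{3}{5} + \sqrt{- \frac{17}{5}}} \left(-115\right) = \frac{2 \left(\frac{i \sqrt{85}}{5} + \frac{6}{5}\right)}{\frac{3}{5} + \frac{i \sqrt{85}}{5}} \left(-115\right) = \frac{2 \left(\frac{6}{5} + \frac{i \sqrt{85}}{5}\right)}{\frac{3}{5} + \frac{i \sqrt{85}}{5}} \left(-115\right) = - \frac{230 \left(\frac{6}{5} + \frac{i \sqrt{85}}{5}\right)}{\frac{3}{5} + \frac{i \sqrt{85}}{5}}$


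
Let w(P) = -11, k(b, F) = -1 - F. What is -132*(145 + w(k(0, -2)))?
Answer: -17688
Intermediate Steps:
-132*(145 + w(k(0, -2))) = -132*(145 - 11) = -132*134 = -17688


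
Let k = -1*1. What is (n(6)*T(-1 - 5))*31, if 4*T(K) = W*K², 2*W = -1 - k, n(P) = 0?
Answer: 0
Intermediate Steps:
k = -1
W = 0 (W = (-1 - 1*(-1))/2 = (-1 + 1)/2 = (½)*0 = 0)
T(K) = 0 (T(K) = (0*K²)/4 = (¼)*0 = 0)
(n(6)*T(-1 - 5))*31 = (0*0)*31 = 0*31 = 0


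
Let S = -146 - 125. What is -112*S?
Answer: 30352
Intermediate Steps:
S = -271
-112*S = -112*(-271) = 30352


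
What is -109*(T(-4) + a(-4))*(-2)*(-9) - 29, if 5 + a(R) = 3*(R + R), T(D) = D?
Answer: 64717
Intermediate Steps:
a(R) = -5 + 6*R (a(R) = -5 + 3*(R + R) = -5 + 3*(2*R) = -5 + 6*R)
-109*(T(-4) + a(-4))*(-2)*(-9) - 29 = -109*(-4 + (-5 + 6*(-4)))*(-2)*(-9) - 29 = -109*(-4 + (-5 - 24))*(-2)*(-9) - 29 = -109*(-4 - 29)*(-2)*(-9) - 29 = -109*(-33*(-2))*(-9) - 29 = -7194*(-9) - 29 = -109*(-594) - 29 = 64746 - 29 = 64717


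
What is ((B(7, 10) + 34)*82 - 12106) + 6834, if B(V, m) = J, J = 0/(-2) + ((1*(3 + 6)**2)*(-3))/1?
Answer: -22410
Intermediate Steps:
J = -243 (J = 0*(-1/2) + ((1*9**2)*(-3))*1 = 0 + ((1*81)*(-3))*1 = 0 + (81*(-3))*1 = 0 - 243*1 = 0 - 243 = -243)
B(V, m) = -243
((B(7, 10) + 34)*82 - 12106) + 6834 = ((-243 + 34)*82 - 12106) + 6834 = (-209*82 - 12106) + 6834 = (-17138 - 12106) + 6834 = -29244 + 6834 = -22410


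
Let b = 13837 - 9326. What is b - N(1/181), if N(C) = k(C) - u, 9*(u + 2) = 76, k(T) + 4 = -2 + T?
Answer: 7368682/1629 ≈ 4523.4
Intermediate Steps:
k(T) = -6 + T (k(T) = -4 + (-2 + T) = -6 + T)
u = 58/9 (u = -2 + (1/9)*76 = -2 + 76/9 = 58/9 ≈ 6.4444)
N(C) = -112/9 + C (N(C) = (-6 + C) - 1*58/9 = (-6 + C) - 58/9 = -112/9 + C)
b = 4511
b - N(1/181) = 4511 - (-112/9 + 1/181) = 4511 - 1*(-20263/1629) = 4511 + 20263/1629 = 7368682/1629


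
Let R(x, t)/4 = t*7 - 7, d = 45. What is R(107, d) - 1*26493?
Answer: -25261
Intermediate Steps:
R(x, t) = -28 + 28*t (R(x, t) = 4*(t*7 - 7) = 4*(7*t - 7) = 4*(-7 + 7*t) = -28 + 28*t)
R(107, d) - 1*26493 = (-28 + 28*45) - 1*26493 = (-28 + 1260) - 26493 = 1232 - 26493 = -25261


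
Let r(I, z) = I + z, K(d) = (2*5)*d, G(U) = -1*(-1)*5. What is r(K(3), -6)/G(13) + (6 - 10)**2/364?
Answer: 2204/455 ≈ 4.8440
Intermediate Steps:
G(U) = 5 (G(U) = 1*5 = 5)
K(d) = 10*d
r(K(3), -6)/G(13) + (6 - 10)**2/364 = (10*3 - 6)/5 + (6 - 10)**2/364 = (30 - 6)*(1/5) + (-4)**2*(1/364) = 24*(1/5) + 16*(1/364) = 24/5 + 4/91 = 2204/455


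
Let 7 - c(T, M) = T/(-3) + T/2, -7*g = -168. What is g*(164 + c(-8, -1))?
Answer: 4136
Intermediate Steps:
g = 24 (g = -⅐*(-168) = 24)
c(T, M) = 7 - T/6 (c(T, M) = 7 - (T/(-3) + T/2) = 7 - (T*(-⅓) + T*(½)) = 7 - (-T/3 + T/2) = 7 - T/6)
g*(164 + c(-8, -1)) = 24*(164 + (7 - ⅙*(-8))) = 24*(164 + (7 + 4/3)) = 24*(164 + 25/3) = 24*(517/3) = 4136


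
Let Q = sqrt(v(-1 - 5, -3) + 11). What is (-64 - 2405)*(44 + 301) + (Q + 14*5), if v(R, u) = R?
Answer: -851735 + sqrt(5) ≈ -8.5173e+5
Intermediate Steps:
Q = sqrt(5) (Q = sqrt((-1 - 5) + 11) = sqrt(-6 + 11) = sqrt(5) ≈ 2.2361)
(-64 - 2405)*(44 + 301) + (Q + 14*5) = (-64 - 2405)*(44 + 301) + (sqrt(5) + 14*5) = -2469*345 + (sqrt(5) + 70) = -851805 + (70 + sqrt(5)) = -851735 + sqrt(5)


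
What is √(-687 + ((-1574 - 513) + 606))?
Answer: 2*I*√542 ≈ 46.562*I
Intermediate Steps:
√(-687 + ((-1574 - 513) + 606)) = √(-687 + (-2087 + 606)) = √(-687 - 1481) = √(-2168) = 2*I*√542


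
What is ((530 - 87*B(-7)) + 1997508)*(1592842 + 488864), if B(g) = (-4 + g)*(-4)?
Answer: 4151358922260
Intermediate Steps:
B(g) = 16 - 4*g
((530 - 87*B(-7)) + 1997508)*(1592842 + 488864) = ((530 - 87*(16 - 4*(-7))) + 1997508)*(1592842 + 488864) = ((530 - 87*(16 + 28)) + 1997508)*2081706 = ((530 - 87*44) + 1997508)*2081706 = ((530 - 3828) + 1997508)*2081706 = (-3298 + 1997508)*2081706 = 1994210*2081706 = 4151358922260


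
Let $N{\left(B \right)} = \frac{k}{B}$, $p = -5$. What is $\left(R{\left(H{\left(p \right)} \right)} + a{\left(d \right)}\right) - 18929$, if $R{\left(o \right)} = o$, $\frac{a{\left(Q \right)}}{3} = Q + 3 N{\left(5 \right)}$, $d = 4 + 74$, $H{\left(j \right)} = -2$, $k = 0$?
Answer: $-18697$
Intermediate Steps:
$N{\left(B \right)} = 0$ ($N{\left(B \right)} = \frac{0}{B} = 0$)
$d = 78$
$a{\left(Q \right)} = 3 Q$ ($a{\left(Q \right)} = 3 \left(Q + 3 \cdot 0\right) = 3 \left(Q + 0\right) = 3 Q$)
$\left(R{\left(H{\left(p \right)} \right)} + a{\left(d \right)}\right) - 18929 = \left(-2 + 3 \cdot 78\right) - 18929 = \left(-2 + 234\right) - 18929 = 232 - 18929 = -18697$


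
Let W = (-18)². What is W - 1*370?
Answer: -46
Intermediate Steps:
W = 324
W - 1*370 = 324 - 1*370 = 324 - 370 = -46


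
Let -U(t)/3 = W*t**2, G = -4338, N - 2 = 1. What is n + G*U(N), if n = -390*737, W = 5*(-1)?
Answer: -873060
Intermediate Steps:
N = 3 (N = 2 + 1 = 3)
W = -5
n = -287430
U(t) = 15*t**2 (U(t) = -(-15)*t**2 = 15*t**2)
n + G*U(N) = -287430 - 65070*3**2 = -287430 - 65070*9 = -287430 - 4338*135 = -287430 - 585630 = -873060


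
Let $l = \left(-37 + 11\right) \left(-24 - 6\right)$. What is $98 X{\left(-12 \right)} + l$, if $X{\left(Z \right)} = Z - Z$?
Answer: $780$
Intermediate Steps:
$l = 780$ ($l = \left(-26\right) \left(-30\right) = 780$)
$X{\left(Z \right)} = 0$
$98 X{\left(-12 \right)} + l = 98 \cdot 0 + 780 = 0 + 780 = 780$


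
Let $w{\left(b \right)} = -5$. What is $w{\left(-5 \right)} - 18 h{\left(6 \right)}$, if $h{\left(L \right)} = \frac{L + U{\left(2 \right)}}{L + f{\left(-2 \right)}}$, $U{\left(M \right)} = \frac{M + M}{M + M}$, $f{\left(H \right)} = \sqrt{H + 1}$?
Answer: $- \frac{941}{37} + \frac{126 i}{37} \approx -25.432 + 3.4054 i$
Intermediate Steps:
$f{\left(H \right)} = \sqrt{1 + H}$
$U{\left(M \right)} = 1$ ($U{\left(M \right)} = \frac{2 M}{2 M} = 2 M \frac{1}{2 M} = 1$)
$h{\left(L \right)} = \frac{1 + L}{i + L}$ ($h{\left(L \right)} = \frac{L + 1}{L + \sqrt{1 - 2}} = \frac{1 + L}{L + \sqrt{-1}} = \frac{1 + L}{L + i} = \frac{1 + L}{i + L}$)
$w{\left(-5 \right)} - 18 h{\left(6 \right)} = -5 - 18 \frac{1 + 6}{i + 6} = -5 - 18 \frac{1}{6 + i} 7 = -5 - 18 \frac{6 - i}{37} \cdot 7 = -5 - 18 \frac{7 \left(6 - i\right)}{37} = -5 - \frac{126 \left(6 - i\right)}{37}$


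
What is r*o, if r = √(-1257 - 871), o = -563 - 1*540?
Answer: -4412*I*√133 ≈ -50882.0*I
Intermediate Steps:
o = -1103 (o = -563 - 540 = -1103)
r = 4*I*√133 (r = √(-2128) = 4*I*√133 ≈ 46.13*I)
r*o = (4*I*√133)*(-1103) = -4412*I*√133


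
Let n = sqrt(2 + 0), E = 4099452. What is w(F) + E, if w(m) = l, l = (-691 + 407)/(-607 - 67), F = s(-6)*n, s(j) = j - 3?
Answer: 1381515466/337 ≈ 4.0995e+6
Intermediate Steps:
s(j) = -3 + j
n = sqrt(2) ≈ 1.4142
F = -9*sqrt(2) (F = (-3 - 6)*sqrt(2) = -9*sqrt(2) ≈ -12.728)
l = 142/337 (l = -284/(-674) = -284*(-1/674) = 142/337 ≈ 0.42136)
w(m) = 142/337
w(F) + E = 142/337 + 4099452 = 1381515466/337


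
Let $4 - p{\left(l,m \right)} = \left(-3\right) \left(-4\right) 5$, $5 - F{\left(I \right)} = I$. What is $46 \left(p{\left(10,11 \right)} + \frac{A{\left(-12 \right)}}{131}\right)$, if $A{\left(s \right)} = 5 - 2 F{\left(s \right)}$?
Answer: $- \frac{338790}{131} \approx -2586.2$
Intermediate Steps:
$F{\left(I \right)} = 5 - I$
$p{\left(l,m \right)} = -56$ ($p{\left(l,m \right)} = 4 - \left(-3\right) \left(-4\right) 5 = 4 - 12 \cdot 5 = 4 - 60 = -56$)
$A{\left(s \right)} = -5 + 2 s$ ($A{\left(s \right)} = 5 - 2 \left(5 - s\right) = 5 + \left(-10 + 2 s\right) = -5 + 2 s$)
$46 \left(p{\left(10,11 \right)} + \frac{A{\left(-12 \right)}}{131}\right) = 46 \left(-56 + \frac{-5 + 2 \left(-12\right)}{131}\right) = 46 \left(-56 + \left(-5 - 24\right) \frac{1}{131}\right) = 46 \left(-56 - \frac{29}{131}\right) = 46 \left(- \frac{7365}{131}\right) = - \frac{338790}{131}$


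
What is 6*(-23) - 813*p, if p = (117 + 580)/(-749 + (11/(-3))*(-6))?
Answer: 466335/727 ≈ 641.45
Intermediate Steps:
p = -697/727 (p = 697/(-749 + (11*(-⅓))*(-6)) = 697/(-749 - 11/3*(-6)) = 697/(-749 + 22) = 697/(-727) = 697*(-1/727) = -697/727 ≈ -0.95873)
6*(-23) - 813*p = 6*(-23) - 813*(-697/727) = -138 + 566661/727 = 466335/727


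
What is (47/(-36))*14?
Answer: -329/18 ≈ -18.278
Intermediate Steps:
(47/(-36))*14 = -1/36*47*14 = -47/36*14 = -329/18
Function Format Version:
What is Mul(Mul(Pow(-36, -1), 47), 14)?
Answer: Rational(-329, 18) ≈ -18.278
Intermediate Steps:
Mul(Mul(Pow(-36, -1), 47), 14) = Mul(Mul(Rational(-1, 36), 47), 14) = Mul(Rational(-47, 36), 14) = Rational(-329, 18)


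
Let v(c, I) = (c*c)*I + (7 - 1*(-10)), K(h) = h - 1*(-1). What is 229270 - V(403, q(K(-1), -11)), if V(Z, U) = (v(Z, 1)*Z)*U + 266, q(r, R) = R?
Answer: 720263462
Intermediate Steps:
K(h) = 1 + h (K(h) = h + 1 = 1 + h)
v(c, I) = 17 + I*c**2 (v(c, I) = c**2*I + (7 + 10) = I*c**2 + 17 = 17 + I*c**2)
V(Z, U) = 266 + U*Z*(17 + Z**2) (V(Z, U) = ((17 + 1*Z**2)*Z)*U + 266 = ((17 + Z**2)*Z)*U + 266 = (Z*(17 + Z**2))*U + 266 = U*Z*(17 + Z**2) + 266 = 266 + U*Z*(17 + Z**2))
229270 - V(403, q(K(-1), -11)) = 229270 - (266 - 11*403*(17 + 403**2)) = 229270 - (266 - 11*403*(17 + 162409)) = 229270 - (266 - 11*403*162426) = 229270 - (266 - 720034458) = 229270 - 1*(-720034192) = 229270 + 720034192 = 720263462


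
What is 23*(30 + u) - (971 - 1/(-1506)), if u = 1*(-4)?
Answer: -561739/1506 ≈ -373.00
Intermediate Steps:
u = -4
23*(30 + u) - (971 - 1/(-1506)) = 23*(30 - 4) - (971 - 1/(-1506)) = 23*26 - (971 - 1*(-1/1506)) = 598 - (971 + 1/1506) = 598 - 1*1462327/1506 = 598 - 1462327/1506 = -561739/1506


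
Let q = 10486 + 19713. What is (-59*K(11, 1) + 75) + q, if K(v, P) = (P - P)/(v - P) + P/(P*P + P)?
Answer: 60489/2 ≈ 30245.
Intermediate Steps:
K(v, P) = P/(P + P**2) (K(v, P) = 0/(v - P) + P/(P**2 + P) = 0 + P/(P + P**2) = P/(P + P**2))
q = 30199
(-59*K(11, 1) + 75) + q = (-59/(1 + 1) + 75) + 30199 = (-59/2 + 75) + 30199 = 91/2 + 30199 = 60489/2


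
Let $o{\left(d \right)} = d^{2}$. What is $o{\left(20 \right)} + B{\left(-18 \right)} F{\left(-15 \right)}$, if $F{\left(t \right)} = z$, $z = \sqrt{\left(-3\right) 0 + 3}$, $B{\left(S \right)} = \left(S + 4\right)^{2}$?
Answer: $400 + 196 \sqrt{3} \approx 739.48$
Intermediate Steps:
$B{\left(S \right)} = \left(4 + S\right)^{2}$
$z = \sqrt{3}$ ($z = \sqrt{0 + 3} = \sqrt{3} \approx 1.732$)
$F{\left(t \right)} = \sqrt{3}$
$o{\left(20 \right)} + B{\left(-18 \right)} F{\left(-15 \right)} = 20^{2} + \left(4 - 18\right)^{2} \sqrt{3} = 400 + \left(-14\right)^{2} \sqrt{3} = 400 + 196 \sqrt{3}$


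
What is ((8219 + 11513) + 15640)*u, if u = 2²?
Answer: 141488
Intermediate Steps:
u = 4
((8219 + 11513) + 15640)*u = ((8219 + 11513) + 15640)*4 = (19732 + 15640)*4 = 35372*4 = 141488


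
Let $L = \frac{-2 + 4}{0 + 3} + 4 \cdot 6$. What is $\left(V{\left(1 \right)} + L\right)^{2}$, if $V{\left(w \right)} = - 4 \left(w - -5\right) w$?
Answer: $\frac{4}{9} \approx 0.44444$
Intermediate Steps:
$V{\left(w \right)} = w \left(-20 - 4 w\right)$ ($V{\left(w \right)} = - 4 \left(w + 5\right) w = - 4 \left(5 + w\right) w = \left(-20 - 4 w\right) w = w \left(-20 - 4 w\right)$)
$L = \frac{74}{3}$ ($L = \frac{2}{3} + 24 = \frac{74}{3} \approx 24.667$)
$\left(V{\left(1 \right)} + L\right)^{2} = \left(\left(-4\right) 1 \left(5 + 1\right) + \frac{74}{3}\right)^{2} = \left(\left(-4\right) 1 \cdot 6 + \frac{74}{3}\right)^{2} = \left(-24 + \frac{74}{3}\right)^{2} = \left(\frac{2}{3}\right)^{2} = \frac{4}{9}$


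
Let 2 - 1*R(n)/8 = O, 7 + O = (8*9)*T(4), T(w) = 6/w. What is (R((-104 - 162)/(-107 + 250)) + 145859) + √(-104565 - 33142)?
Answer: 145067 + I*√137707 ≈ 1.4507e+5 + 371.09*I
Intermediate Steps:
O = 101 (O = -7 + (8*9)*(6/4) = -7 + 72*(6*(¼)) = -7 + 72*(3/2) = -7 + 108 = 101)
R(n) = -792 (R(n) = 16 - 8*101 = 16 - 808 = -792)
(R((-104 - 162)/(-107 + 250)) + 145859) + √(-104565 - 33142) = (-792 + 145859) + √(-104565 - 33142) = 145067 + √(-137707) = 145067 + I*√137707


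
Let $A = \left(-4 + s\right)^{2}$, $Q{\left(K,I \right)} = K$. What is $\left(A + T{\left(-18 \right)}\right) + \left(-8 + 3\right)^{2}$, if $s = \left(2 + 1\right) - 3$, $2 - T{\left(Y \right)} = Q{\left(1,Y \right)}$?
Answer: $42$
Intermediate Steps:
$T{\left(Y \right)} = 1$ ($T{\left(Y \right)} = 2 - 1 = 1$)
$s = 0$ ($s = 3 - 3 = 0$)
$A = 16$ ($A = \left(-4 + 0\right)^{2} = \left(-4\right)^{2} = 16$)
$\left(A + T{\left(-18 \right)}\right) + \left(-8 + 3\right)^{2} = \left(16 + 1\right) + \left(-8 + 3\right)^{2} = 17 + \left(-5\right)^{2} = 17 + 25 = 42$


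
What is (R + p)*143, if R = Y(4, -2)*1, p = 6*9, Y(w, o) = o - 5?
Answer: 6721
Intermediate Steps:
Y(w, o) = -5 + o
p = 54
R = -7 (R = (-5 - 2)*1 = -7*1 = -7)
(R + p)*143 = (-7 + 54)*143 = 47*143 = 6721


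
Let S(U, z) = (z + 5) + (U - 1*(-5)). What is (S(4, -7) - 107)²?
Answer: 10000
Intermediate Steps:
S(U, z) = 10 + U + z (S(U, z) = (5 + z) + (U + 5) = (5 + z) + (5 + U) = 10 + U + z)
(S(4, -7) - 107)² = ((10 + 4 - 7) - 107)² = (7 - 107)² = (-100)² = 10000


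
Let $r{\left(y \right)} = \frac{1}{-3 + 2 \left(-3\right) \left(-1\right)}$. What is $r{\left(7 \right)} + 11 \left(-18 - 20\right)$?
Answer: $- \frac{1253}{3} \approx -417.67$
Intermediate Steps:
$r{\left(y \right)} = \frac{1}{3}$ ($r{\left(y \right)} = \frac{1}{-3 - -6} = \frac{1}{-3 + 6} = \frac{1}{3}$)
$r{\left(7 \right)} + 11 \left(-18 - 20\right) = \frac{1}{3} + 11 \left(-18 - 20\right) = \frac{1}{3} + 11 \left(-38\right) = \frac{1}{3} - 418 = - \frac{1253}{3}$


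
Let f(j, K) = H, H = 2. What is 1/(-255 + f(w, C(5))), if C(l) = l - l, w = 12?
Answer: -1/253 ≈ -0.0039526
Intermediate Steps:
C(l) = 0
f(j, K) = 2
1/(-255 + f(w, C(5))) = 1/(-255 + 2) = 1/(-253) = -1/253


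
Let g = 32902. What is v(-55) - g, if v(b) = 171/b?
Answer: -1809781/55 ≈ -32905.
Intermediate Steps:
v(-55) - g = 171/(-55) - 1*32902 = 171*(-1/55) - 32902 = -171/55 - 32902 = -1809781/55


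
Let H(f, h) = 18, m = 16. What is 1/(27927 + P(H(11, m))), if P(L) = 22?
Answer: 1/27949 ≈ 3.5779e-5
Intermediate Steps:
1/(27927 + P(H(11, m))) = 1/(27927 + 22) = 1/27949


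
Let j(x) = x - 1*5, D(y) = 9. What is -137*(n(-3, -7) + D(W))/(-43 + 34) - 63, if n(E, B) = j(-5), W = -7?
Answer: -704/9 ≈ -78.222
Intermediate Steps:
j(x) = -5 + x (j(x) = x - 5 = -5 + x)
n(E, B) = -10 (n(E, B) = -5 - 5 = -10)
-137*(n(-3, -7) + D(W))/(-43 + 34) - 63 = -137*(-10 + 9)/(-43 + 34) - 63 = -(-137)/(-9) - 63 = -(-137)*(-1)/9 - 63 = -137*⅑ - 63 = -137/9 - 63 = -704/9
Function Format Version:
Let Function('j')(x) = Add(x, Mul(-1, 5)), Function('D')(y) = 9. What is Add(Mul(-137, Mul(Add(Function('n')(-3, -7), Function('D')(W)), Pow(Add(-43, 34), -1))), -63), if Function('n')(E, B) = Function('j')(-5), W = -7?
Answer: Rational(-704, 9) ≈ -78.222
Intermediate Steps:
Function('j')(x) = Add(-5, x) (Function('j')(x) = Add(x, -5) = Add(-5, x))
Function('n')(E, B) = -10 (Function('n')(E, B) = Add(-5, -5) = -10)
Add(Mul(-137, Mul(Add(Function('n')(-3, -7), Function('D')(W)), Pow(Add(-43, 34), -1))), -63) = Add(Mul(-137, Mul(Add(-10, 9), Pow(Add(-43, 34), -1))), -63) = Add(Mul(-137, Mul(-1, Pow(-9, -1))), -63) = Add(Mul(-137, Mul(-1, Rational(-1, 9))), -63) = Add(Mul(-137, Rational(1, 9)), -63) = Add(Rational(-137, 9), -63) = Rational(-704, 9)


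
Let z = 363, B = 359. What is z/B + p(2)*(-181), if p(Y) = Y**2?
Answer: -259553/359 ≈ -722.99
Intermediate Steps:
z/B + p(2)*(-181) = 363/359 + 2**2*(-181) = 363*(1/359) + 4*(-181) = 363/359 - 724 = -259553/359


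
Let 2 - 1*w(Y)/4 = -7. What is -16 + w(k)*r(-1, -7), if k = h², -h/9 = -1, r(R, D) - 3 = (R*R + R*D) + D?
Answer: 128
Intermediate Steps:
r(R, D) = 3 + D + R² + D*R (r(R, D) = 3 + ((R*R + R*D) + D) = 3 + ((R² + D*R) + D) = 3 + (D + R² + D*R) = 3 + D + R² + D*R)
h = 9 (h = -9*(-1) = 9)
k = 81 (k = 9² = 81)
w(Y) = 36 (w(Y) = 8 - 4*(-7) = 8 + 28 = 36)
-16 + w(k)*r(-1, -7) = -16 + 36*(3 - 7 + (-1)² - 7*(-1)) = -16 + 36*(3 - 7 + 1 + 7) = -16 + 36*4 = -16 + 144 = 128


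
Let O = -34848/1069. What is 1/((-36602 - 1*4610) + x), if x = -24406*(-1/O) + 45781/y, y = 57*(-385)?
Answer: -11586960/486220897543 ≈ -2.3831e-5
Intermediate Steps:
y = -21945
O = -34848/1069 ≈ -32.599
x = -8699102023/11586960 (x = -24406/((-1*(-34848/1069))) + 45781/(-21945) = -24406/34848/1069 + 45781*(-1/21945) = -24406*1069/34848 - 45781/21945 = -13045007/17424 - 45781/21945 = -8699102023/11586960 ≈ -750.77)
1/((-36602 - 1*4610) + x) = 1/((-36602 - 1*4610) - 8699102023/11586960) = 1/((-36602 - 4610) - 8699102023/11586960) = 1/(-41212 - 8699102023/11586960) = 1/(-486220897543/11586960) = -11586960/486220897543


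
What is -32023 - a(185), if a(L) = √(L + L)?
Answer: -32023 - √370 ≈ -32042.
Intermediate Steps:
a(L) = √2*√L (a(L) = √(2*L) = √2*√L)
-32023 - a(185) = -32023 - √2*√185 = -32023 - √370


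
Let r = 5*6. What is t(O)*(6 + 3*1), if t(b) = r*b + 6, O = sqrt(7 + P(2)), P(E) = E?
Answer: 864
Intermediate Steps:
r = 30
O = 3 (O = sqrt(7 + 2) = sqrt(9) = 3)
t(b) = 6 + 30*b (t(b) = 30*b + 6 = 6 + 30*b)
t(O)*(6 + 3*1) = (6 + 30*3)*(6 + 3*1) = (6 + 90)*(6 + 3) = 96*9 = 864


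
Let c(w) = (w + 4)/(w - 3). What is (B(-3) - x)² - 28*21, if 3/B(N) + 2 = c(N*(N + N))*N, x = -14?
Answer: -414623/1024 ≈ -404.91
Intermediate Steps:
c(w) = (4 + w)/(-3 + w)
B(N) = 3/(-2 + N*(4 + 2*N²)/(-3 + 2*N²)) (B(N) = 3/(-2 + ((4 + N*(N + N))/(-3 + N*(N + N)))*N) = 3/(-2 + ((4 + N*(2*N))/(-3 + N*(2*N)))*N) = 3/(-2 + ((4 + 2*N²)/(-3 + 2*N²))*N) = 3/(-2 + N*(4 + 2*N²)/(-3 + 2*N²)))
(B(-3) - x)² - 28*21 = (3*(-3 + 2*(-3)²)/(2*(3 - 2*(-3)² - 3*(2 + (-3)²))) - 1*(-14))² - 28*21 = (3*(-3 + 2*9)/(2*(3 - 2*9 - 3*(2 + 9))) + 14)² - 588 = (3*(-3 + 18)/(2*(3 - 18 - 3*11)) + 14)² - 588 = ((3/2)*15/(3 - 18 - 33) + 14)² - 588 = ((3/2)*15/(-48) + 14)² - 588 = ((3/2)*(-1/48)*15 + 14)² - 588 = (-15/32 + 14)² - 588 = (433/32)² - 588 = 187489/1024 - 588 = -414623/1024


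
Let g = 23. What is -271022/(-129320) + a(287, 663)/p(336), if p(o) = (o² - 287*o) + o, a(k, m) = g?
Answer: 113903599/54314400 ≈ 2.0971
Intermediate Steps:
a(k, m) = 23
p(o) = o² - 286*o
-271022/(-129320) + a(287, 663)/p(336) = -271022/(-129320) + 23/((336*(-286 + 336))) = -271022*(-1/129320) + 23/((336*50)) = 135511/64660 + 23/16800 = 113903599/54314400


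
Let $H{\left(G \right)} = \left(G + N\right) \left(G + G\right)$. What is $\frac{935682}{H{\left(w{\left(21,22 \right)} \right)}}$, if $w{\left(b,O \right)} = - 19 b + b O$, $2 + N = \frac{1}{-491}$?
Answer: $\frac{76569977}{628950} \approx 121.74$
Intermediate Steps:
$N = - \frac{983}{491}$ ($N = -2 + \frac{1}{-491} = -2 - \frac{1}{491} = - \frac{983}{491} \approx -2.002$)
$w{\left(b,O \right)} = - 19 b + O b$
$H{\left(G \right)} = 2 G \left(- \frac{983}{491} + G\right)$ ($H{\left(G \right)} = \left(G - \frac{983}{491}\right) \left(G + G\right) = \left(- \frac{983}{491} + G\right) 2 G = 2 G \left(- \frac{983}{491} + G\right)$)
$\frac{935682}{H{\left(w{\left(21,22 \right)} \right)}} = \frac{935682}{\frac{2}{491} \cdot 21 \left(-19 + 22\right) \left(-983 + 491 \cdot 21 \left(-19 + 22\right)\right)} = \frac{935682}{\frac{2}{491} \cdot 21 \cdot 3 \left(-983 + 491 \cdot 21 \cdot 3\right)} = \frac{935682}{\frac{2}{491} \cdot 63 \left(-983 + 491 \cdot 63\right)} = \frac{935682}{\frac{2}{491} \cdot 63 \left(-983 + 30933\right)} = \frac{935682}{\frac{2}{491} \cdot 63 \cdot 29950} = \frac{935682}{\frac{3773700}{491}} = 935682 \cdot \frac{491}{3773700} = \frac{76569977}{628950}$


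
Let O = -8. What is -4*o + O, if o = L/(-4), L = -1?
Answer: -9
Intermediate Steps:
o = ¼ (o = -1/(-4) = -1*(-¼) = ¼ ≈ 0.25000)
-4*o + O = -4*¼ - 8 = -1 - 8 = -9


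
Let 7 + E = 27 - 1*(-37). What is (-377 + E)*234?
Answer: -74880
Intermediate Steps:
E = 57 (E = -7 + (27 - 1*(-37)) = -7 + (27 + 37) = -7 + 64 = 57)
(-377 + E)*234 = (-377 + 57)*234 = -320*234 = -74880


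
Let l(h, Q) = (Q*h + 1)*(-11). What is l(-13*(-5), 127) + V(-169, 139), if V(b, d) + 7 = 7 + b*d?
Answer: -114307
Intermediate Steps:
V(b, d) = b*d (V(b, d) = -7 + (7 + b*d) = b*d)
l(h, Q) = -11 - 11*Q*h (l(h, Q) = (1 + Q*h)*(-11) = -11 - 11*Q*h)
l(-13*(-5), 127) + V(-169, 139) = (-11 - 11*127*(-13*(-5))) - 169*139 = (-11 - 11*127*65) - 23491 = (-11 - 90805) - 23491 = -90816 - 23491 = -114307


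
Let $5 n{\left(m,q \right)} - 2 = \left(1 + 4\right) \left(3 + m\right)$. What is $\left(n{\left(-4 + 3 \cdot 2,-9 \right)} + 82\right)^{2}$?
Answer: $\frac{190969}{25} \approx 7638.8$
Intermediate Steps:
$n{\left(m,q \right)} = \frac{17}{5} + m$ ($n{\left(m,q \right)} = \frac{2}{5} + \frac{\left(1 + 4\right) \left(3 + m\right)}{5} = \frac{2}{5} + \frac{5 \left(3 + m\right)}{5} = \frac{2}{5} + \frac{15 + 5 m}{5} = \frac{2}{5} + \left(3 + m\right) = \frac{17}{5} + m$)
$\left(n{\left(-4 + 3 \cdot 2,-9 \right)} + 82\right)^{2} = \left(\left(\frac{17}{5} + \left(-4 + 3 \cdot 2\right)\right) + 82\right)^{2} = \left(\left(\frac{17}{5} + \left(-4 + 6\right)\right) + 82\right)^{2} = \left(\left(\frac{17}{5} + 2\right) + 82\right)^{2} = \left(\frac{27}{5} + 82\right)^{2} = \left(\frac{437}{5}\right)^{2} = \frac{190969}{25}$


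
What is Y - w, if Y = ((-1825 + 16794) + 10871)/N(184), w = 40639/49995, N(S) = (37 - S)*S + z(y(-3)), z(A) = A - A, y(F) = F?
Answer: -99628103/56344365 ≈ -1.7682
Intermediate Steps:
z(A) = 0
N(S) = S*(37 - S) (N(S) = (37 - S)*S + 0 = S*(37 - S) + 0 = S*(37 - S))
w = 40639/49995 (w = 40639*(1/49995) = 40639/49995 ≈ 0.81286)
Y = -3230/3381 (Y = ((-1825 + 16794) + 10871)/((184*(37 - 1*184))) = (14969 + 10871)/((184*(37 - 184))) = 25840/((184*(-147))) = 25840/(-27048) = 25840*(-1/27048) = -3230/3381 ≈ -0.95534)
Y - w = -3230/3381 - 1*40639/49995 = -3230/3381 - 40639/49995 = -99628103/56344365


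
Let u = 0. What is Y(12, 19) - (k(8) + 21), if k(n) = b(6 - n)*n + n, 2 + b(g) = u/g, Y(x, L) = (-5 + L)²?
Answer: 183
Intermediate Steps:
b(g) = -2 (b(g) = -2 + 0/g = -2 + 0 = -2)
k(n) = -n (k(n) = -2*n + n = -n)
Y(12, 19) - (k(8) + 21) = (-5 + 19)² - (-1*8 + 21) = 14² - (-8 + 21) = 196 - 1*13 = 196 - 13 = 183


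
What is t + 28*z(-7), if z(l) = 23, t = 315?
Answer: 959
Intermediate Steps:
t + 28*z(-7) = 315 + 28*23 = 315 + 644 = 959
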